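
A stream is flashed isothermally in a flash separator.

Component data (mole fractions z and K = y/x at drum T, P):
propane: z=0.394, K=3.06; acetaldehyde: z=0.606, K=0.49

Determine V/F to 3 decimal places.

Newton–Raphson from V/F = 0.49:
  V/F = 0.490: g = -0.0081, g' = -0.694 → V/F = 0.478
Converged at V/F = 0.478.

V/F = 0.478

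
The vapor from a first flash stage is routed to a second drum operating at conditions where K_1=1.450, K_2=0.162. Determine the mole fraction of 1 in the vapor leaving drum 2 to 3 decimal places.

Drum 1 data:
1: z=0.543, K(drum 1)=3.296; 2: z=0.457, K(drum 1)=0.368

y_1 (drum 2) = 0.943

Drum 1:
Newton–Raphson from ψ₁ = 0.33:
  ψ₁ = 0.330: g = 0.3444, g' = -1.218 → ψ₁ = 0.613
  ψ₁ = 0.613: g = 0.0466, g' = -0.980 → ψ₁ = 0.660
Converged at ψ₁ = 0.660.
Drum-1 compositions:
  1: x = 0.216, y = 0.711
  2: x = 0.784, y = 0.289
Drum-2 feed = drum-1 vapor: z₂ = (0.7114, 0.2886).
Drum 2:
Let ψ₂ = V/F and solve Σ zᵢ(Kᵢ−1)/(1+ψ₂(Kᵢ−1)) = 0.
Check two-phase: ΣzᵢKᵢ = 1.078 > 1 and Σzᵢ/Kᵢ = 2.272 > 1, so g(0) = 0.078 > 0 and g(1) = -1.272 < 0.
Iterate (Newton) starting at ψ₂ = 0.5:
  ψ₂ = 0.500: g = -0.1549, g' = -0.696 → ψ₂ = 0.278
  ψ₂ = 0.278: g = -0.0305, g' = -0.458 → ψ₂ = 0.211
  ψ₂ = 0.211: g = -0.0013, g' = -0.419 → ψ₂ = 0.208
Converged at ψ₂ = 0.208.
  1: x = 0.651, y = 0.943
  2: x = 0.349, y = 0.057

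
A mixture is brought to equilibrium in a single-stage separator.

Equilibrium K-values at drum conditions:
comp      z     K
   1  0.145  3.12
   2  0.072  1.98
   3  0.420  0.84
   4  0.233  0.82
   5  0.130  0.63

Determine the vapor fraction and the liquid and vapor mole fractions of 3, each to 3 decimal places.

ψ = 0.583, x_3 = 0.463, y_3 = 0.389

Let ψ = V/F and solve Σ zᵢ(Kᵢ−1)/(1+ψ(Kᵢ−1)) = 0.
Feasibility: ΣzᵢKᵢ = 1.221, Σzᵢ/Kᵢ = 1.073 — both > 1, two phases present.
Newton iteration, ψ⁰ = 0.5:
  ψ = 0.500: g = 0.0184, g' = -0.233 → ψ = 0.579
  ψ = 0.579: g = 0.0009, g' = -0.211 → ψ = 0.583
Converged at ψ = 0.583.
Compositions from xᵢ = zᵢ/(1+ψ(Kᵢ−1)), yᵢ = Kᵢxᵢ:
  1: x = 0.065, y = 0.202
  2: x = 0.046, y = 0.091
  3: x = 0.463, y = 0.389
  4: x = 0.260, y = 0.213
  5: x = 0.166, y = 0.104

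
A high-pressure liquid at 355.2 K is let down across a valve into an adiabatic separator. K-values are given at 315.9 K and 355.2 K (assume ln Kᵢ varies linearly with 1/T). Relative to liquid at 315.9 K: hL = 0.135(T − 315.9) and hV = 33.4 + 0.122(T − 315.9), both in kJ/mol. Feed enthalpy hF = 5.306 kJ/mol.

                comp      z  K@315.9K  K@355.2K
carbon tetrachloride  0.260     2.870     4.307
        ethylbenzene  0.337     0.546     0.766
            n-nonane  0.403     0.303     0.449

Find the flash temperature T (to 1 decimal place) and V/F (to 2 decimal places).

T = 324.1 K, V/F = 0.13

Adiabatic flash: solve Rachford–Rice at each trial T, then check hF = ψ·hV(T) + (1−ψ)·hL(T).
  T = 315.9 K: K = (2.870, 0.546, 0.303), RR gives ψ = 0.047, H_out = 1.576 kJ/mol
  T = 355.2 K: K = (4.307, 0.766, 0.449), RR gives ψ = 0.398, H_out = 18.388 kJ/mol
  T = 335.5 K: K = (3.556, 0.653, 0.373), RR gives ψ = 0.226, H_out = 10.132 kJ/mol
  T = 325.7 K: K = (3.205, 0.599, 0.337), RR gives ψ = 0.140, H_out = 5.992 kJ/mol
  T = 320.8 K: K = (3.035, 0.572, 0.320), RR gives ψ = 0.095, H_out = 3.833 kJ/mol
  T = 323.2 K: K = (3.118, 0.585, 0.328), RR gives ψ = 0.118, H_out = 4.901 kJ/mol
  T = 324.4 K: K = (3.160, 0.592, 0.333), RR gives ψ = 0.129, H_out = 5.427 kJ/mol
Linear interpolation between T = 323.2 (H_out = 4.901) and T = 324.4 (H_out = 5.427) on hF = 5.306 gives T ≈ 324.1 K, at which ψ = 0.13.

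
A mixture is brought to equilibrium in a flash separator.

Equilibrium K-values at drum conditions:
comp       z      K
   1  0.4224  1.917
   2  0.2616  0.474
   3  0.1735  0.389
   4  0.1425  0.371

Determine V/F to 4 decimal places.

V/F = 0.1020

Rachford–Rice: g(V/F) = Σ zᵢ(Kᵢ−1)/(1+V/F(Kᵢ−1)) = 0.
Check two-phase: ΣzᵢKᵢ = 1.0541 > 1 and Σzᵢ/Kᵢ = 1.6024 > 1, so g(0) = 0.0541 > 0 and g(1) = -0.6024 < 0.
Newton iteration, V/F⁰ = 0.47:
  V/F = 0.4700: g = -0.18808, g' = -0.5423 → V/F = 0.1232
  V/F = 0.1232: g = -0.01090, g' = -0.5115 → V/F = 0.1019
  V/F = 0.1019: g = 0.00005, g' = -0.5159 → V/F = 0.1020
Converged at V/F = 0.1020.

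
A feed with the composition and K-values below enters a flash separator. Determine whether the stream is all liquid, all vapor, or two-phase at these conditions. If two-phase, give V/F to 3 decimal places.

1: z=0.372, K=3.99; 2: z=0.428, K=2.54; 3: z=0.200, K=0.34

all vapor

ΣzᵢKᵢ = 2.639; Σzᵢ/Kᵢ = 0.850.
Since Σzᵢ/Kᵢ < 1 the mixture is above its dew point — single vapor phase.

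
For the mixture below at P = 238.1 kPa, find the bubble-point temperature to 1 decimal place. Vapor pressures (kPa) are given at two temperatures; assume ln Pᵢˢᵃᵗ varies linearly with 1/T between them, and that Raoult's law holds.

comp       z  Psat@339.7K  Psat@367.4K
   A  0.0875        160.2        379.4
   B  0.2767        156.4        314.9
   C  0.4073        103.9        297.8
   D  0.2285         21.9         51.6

T = 365.3 K

Bubble-point temperature: ΣzᵢPᵢˢᵃᵗ(T) = P. Interpolate ln Pᵢˢᵃᵗ = aᵢ + bᵢ/T.
  T = 339.7 K: ΣzᵢPᵢˢᵃᵗ = 104.62 kPa
  T = 367.4 K: ΣzᵢPᵢˢᵃᵗ = 253.41 kPa
  T = 353.5 K: ΣzᵢPᵢˢᵃᵗ = 164.88 kPa
  T = 360.4 K: ΣzᵢPᵢˢᵃᵗ = 204.79 kPa
  T = 363.9 K: ΣzᵢPᵢˢᵃᵗ = 228.00 kPa
  T = 365.6 K: ΣzᵢPᵢˢᵃᵗ = 240.06 kPa
Interpolating between 363.9 K and 365.6 K gives T ≈ 365.3 K.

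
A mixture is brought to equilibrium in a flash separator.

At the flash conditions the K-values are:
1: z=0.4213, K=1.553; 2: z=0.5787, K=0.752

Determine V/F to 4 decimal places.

Material balance + equilibrium reduce to Σ zᵢ(Kᵢ−1)/(1+V/F(Kᵢ−1)) = 0.
g(0) = ΣzᵢKᵢ − 1 = 0.0895 and g(1) = 1 − Σzᵢ/Kᵢ = -0.0408, so a root lies in (0, 1).
Binary case is linear: z₁(K₁−1)(1+V/F(K₂−1)) + z₂(K₂−1)(1+V/F(K₁−1)) = 0
⇒ V/F = [z₁(K₁−1)+z₂(K₂−1)] / [−(K₁−1)(K₂−1)] = 0.08946/0.13714 = 0.6523

V/F = 0.6523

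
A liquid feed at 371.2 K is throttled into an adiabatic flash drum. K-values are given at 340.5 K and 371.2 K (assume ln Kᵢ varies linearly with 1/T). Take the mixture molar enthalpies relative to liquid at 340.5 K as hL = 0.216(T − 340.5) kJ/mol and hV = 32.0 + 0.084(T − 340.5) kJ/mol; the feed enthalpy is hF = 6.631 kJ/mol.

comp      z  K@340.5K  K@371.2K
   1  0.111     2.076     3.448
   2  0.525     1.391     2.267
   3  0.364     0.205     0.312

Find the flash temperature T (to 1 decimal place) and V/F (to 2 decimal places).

Adiabatic flash: solve Rachford–Rice at each trial T, then check hF = ψ·hV(T) + (1−ψ)·hL(T).
  T = 340.5 K: K = (2.076, 1.391, 0.205), RR gives ψ = 0.080, H_out = 2.559 kJ/mol
  T = 371.2 K: K = (3.448, 2.267, 0.312), RR gives ψ = 0.668, H_out = 25.299 kJ/mol
  T = 355.9 K: K = (2.707, 1.796, 0.255), RR gives ψ = 0.460, H_out = 17.103 kJ/mol
  T = 348.2 K: K = (2.378, 1.585, 0.229), RR gives ψ = 0.308, H_out = 11.196 kJ/mol
  T = 344.4 K: K = (2.225, 1.487, 0.217), RR gives ψ = 0.208, H_out = 7.406 kJ/mol
  T = 342.4 K: K = (2.148, 1.437, 0.211), RR gives ψ = 0.147, H_out = 5.065 kJ/mol
Linear interpolation between T = 342.4 (H_out = 5.065) and T = 344.4 (H_out = 7.406) on hF = 6.631 gives T ≈ 343.7 K, at which ψ = 0.19.

T = 343.7 K, V/F = 0.19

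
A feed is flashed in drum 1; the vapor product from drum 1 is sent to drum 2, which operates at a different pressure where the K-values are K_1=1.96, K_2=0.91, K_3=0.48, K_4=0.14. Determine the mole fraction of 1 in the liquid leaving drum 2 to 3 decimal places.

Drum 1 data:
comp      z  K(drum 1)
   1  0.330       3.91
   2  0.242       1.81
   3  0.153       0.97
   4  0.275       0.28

Drum 1:
Material balance + equilibrium reduce to Σ zᵢ(Kᵢ−1)/(1+ψ₁(Kᵢ−1)) = 0.
g(0) = ΣzᵢKᵢ − 1 = 0.954 and g(1) = 1 − Σzᵢ/Kᵢ = -0.358, so a root lies in (0, 1).
Newton–Raphson from ψ₁ = 0.58:
  ψ₁ = 0.580: g = 0.1460, g' = -0.881 → ψ₁ = 0.746
  ψ₁ = 0.746: g = -0.0072, g' = -1.005 → ψ₁ = 0.739
Converged at ψ₁ = 0.739.
Drum-1 compositions:
  1: x = 0.105, y = 0.410
  2: x = 0.151, y = 0.274
  3: x = 0.156, y = 0.152
  4: x = 0.587, y = 0.164
Drum-2 feed = drum-1 vapor: z₂ = (0.4097, 0.2741, 0.1518, 0.1645).
Drum 2:
Rachford–Rice: g(ψ₂) = Σ zᵢ(Kᵢ−1)/(1+ψ₂(Kᵢ−1)) = 0.
Feasibility: ΣzᵢKᵢ = 1.148, Σzᵢ/Kᵢ = 2.001 — both > 1, two phases present.
Newton iteration, ψ₂⁰ = 0.5:
  ψ₂ = 0.500: g = -0.1148, g' = -0.624 → ψ₂ = 0.316
  ψ₂ = 0.316: g = -0.0123, g' = -0.513 → ψ₂ = 0.292
Converged at ψ₂ = 0.292.
  1: x = 0.320, y = 0.627
  2: x = 0.281, y = 0.256
  3: x = 0.179, y = 0.086
  4: x = 0.220, y = 0.031

x_1 (drum 2) = 0.320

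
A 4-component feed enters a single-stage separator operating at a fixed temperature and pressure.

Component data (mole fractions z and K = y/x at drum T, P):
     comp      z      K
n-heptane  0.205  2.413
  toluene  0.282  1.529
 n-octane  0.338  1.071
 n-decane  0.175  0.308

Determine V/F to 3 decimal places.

Material balance + equilibrium reduce to Σ zᵢ(Kᵢ−1)/(1+V/F(Kᵢ−1)) = 0.
g(0) = ΣzᵢKᵢ − 1 = 0.342 and g(1) = 1 − Σzᵢ/Kᵢ = -0.153, so a root lies in (0, 1).
Newton iteration, V/F⁰ = 0.51:
  V/F = 0.510: g = 0.1218, g' = -0.389 → V/F = 0.823
  V/F = 0.823: g = -0.0209, g' = -0.580 → V/F = 0.787
  V/F = 0.787: g = -0.0008, g' = -0.537 → V/F = 0.786
Converged at V/F = 0.786.

V/F = 0.786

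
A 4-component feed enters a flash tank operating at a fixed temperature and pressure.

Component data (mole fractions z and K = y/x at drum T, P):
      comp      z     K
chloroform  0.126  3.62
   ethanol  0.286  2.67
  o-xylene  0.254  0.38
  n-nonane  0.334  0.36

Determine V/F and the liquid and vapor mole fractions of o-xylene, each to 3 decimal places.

V/F = 0.347, x_o-xylene = 0.324, y_o-xylene = 0.123

Material balance + equilibrium reduce to Σ zᵢ(Kᵢ−1)/(1+V/F(Kᵢ−1)) = 0.
Feasibility: ΣzᵢKᵢ = 1.437, Σzᵢ/Kᵢ = 1.738 — both > 1, two phases present.
Newton–Raphson from V/F = 0.5:
  V/F = 0.500: g = -0.1394, g' = -0.900 → V/F = 0.345
  V/F = 0.345: g = 0.0017, g' = -0.943 → V/F = 0.347
Converged at V/F = 0.347.
Compositions from xᵢ = zᵢ/(1+V/F(Kᵢ−1)), yᵢ = Kᵢxᵢ:
  chloroform: x = 0.066, y = 0.239
  ethanol: x = 0.181, y = 0.484
  o-xylene: x = 0.324, y = 0.123
  n-nonane: x = 0.429, y = 0.155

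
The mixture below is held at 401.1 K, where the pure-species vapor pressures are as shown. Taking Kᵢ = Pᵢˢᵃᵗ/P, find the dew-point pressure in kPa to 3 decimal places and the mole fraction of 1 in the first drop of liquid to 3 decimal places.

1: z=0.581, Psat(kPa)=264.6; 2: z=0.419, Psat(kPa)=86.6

At the dew point ψ → 1, so Σzᵢ/Kᵢ = 1 with Kᵢ = Pᵢˢᵃᵗ/P ⇒ 1/P = Σzᵢ/Pᵢˢᵃᵗ.
1/P = 0.581/264.6 + 0.419/86.6 = 0.007034 ⇒ P = 142.165 kPa
xᵢ = zᵢP/Pᵢˢᵃᵗ ⇒ x_1 = 0.581·142.165/264.6 = 0.312

Pdew = 142.165 kPa, x_1 = 0.312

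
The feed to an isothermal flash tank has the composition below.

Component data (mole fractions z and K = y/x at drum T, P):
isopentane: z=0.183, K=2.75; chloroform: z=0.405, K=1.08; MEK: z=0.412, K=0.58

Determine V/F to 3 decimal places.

V/F = 0.440

Newton–Raphson from V/F = 0.5:
  V/F = 0.500: g = -0.0171, g' = -0.278 → V/F = 0.439
  V/F = 0.439: g = 0.0004, g' = -0.291 → V/F = 0.440
Converged at V/F = 0.440.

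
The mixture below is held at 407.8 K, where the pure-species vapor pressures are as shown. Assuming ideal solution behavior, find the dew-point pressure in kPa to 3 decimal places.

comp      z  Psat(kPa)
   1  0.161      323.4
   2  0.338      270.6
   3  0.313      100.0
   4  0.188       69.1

At the dew point ψ → 1, so Σzᵢ/Kᵢ = 1 with Kᵢ = Pᵢˢᵃᵗ/P ⇒ 1/P = Σzᵢ/Pᵢˢᵃᵗ.
1/P = 0.161/323.4 + 0.338/270.6 + 0.313/100.0 + 0.188/69.1 = 0.007598 ⇒ P = 131.620 kPa

Pdew = 131.620 kPa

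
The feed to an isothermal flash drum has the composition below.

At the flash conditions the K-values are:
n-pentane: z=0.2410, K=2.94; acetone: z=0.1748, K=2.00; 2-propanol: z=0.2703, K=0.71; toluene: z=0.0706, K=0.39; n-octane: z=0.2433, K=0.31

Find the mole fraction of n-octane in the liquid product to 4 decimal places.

x_n-octane = 0.3412

Rachford–Rice: g(ψ) = Σ zᵢ(Kᵢ−1)/(1+ψ(Kᵢ−1)) = 0.
Check two-phase: ΣzᵢKᵢ = 1.3530 > 1 and Σzᵢ/Kᵢ = 1.5159 > 1, so g(0) = 0.3530 > 0 and g(1) = -0.5159 < 0.
Newton iteration, ψ⁰ = 0.5:
  ψ = 0.5000: g = -0.05608, g' = -0.6669 → ψ = 0.4159
  ψ = 0.4159: g = -0.00007, g' = -0.6694 → ψ = 0.4158
Converged at ψ = 0.4158.
Compositions from xᵢ = zᵢ/(1+ψ(Kᵢ−1)), yᵢ = Kᵢxᵢ:
  n-pentane: x = 0.1334, y = 0.3922
  acetone: x = 0.1235, y = 0.2469
  2-propanol: x = 0.3074, y = 0.2182
  toluene: x = 0.0946, y = 0.0369
  n-octane: x = 0.3412, y = 0.1058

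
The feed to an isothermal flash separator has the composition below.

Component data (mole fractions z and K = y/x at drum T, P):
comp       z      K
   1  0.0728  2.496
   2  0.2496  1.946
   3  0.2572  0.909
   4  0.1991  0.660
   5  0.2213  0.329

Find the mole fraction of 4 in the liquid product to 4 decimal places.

x_4 = 0.2164

Rachford–Rice: g(β) = Σ zᵢ(Kᵢ−1)/(1+β(Kᵢ−1)) = 0.
g(0) = ΣzᵢKᵢ − 1 = 0.1054 and g(1) = 1 − Σzᵢ/Kᵢ = -0.4147, so a root lies in (0, 1).
Iterate (Newton) starting at β = 0.5:
  β = 0.5000: g = -0.10694, g' = -0.4177 → β = 0.2440
  β = 0.2440: g = -0.00368, g' = -0.4070 → β = 0.2349
Converged at β = 0.2349.
Compositions from xᵢ = zᵢ/(1+β(Kᵢ−1)), yᵢ = Kᵢxᵢ:
  1: x = 0.0539, y = 0.1345
  2: x = 0.2042, y = 0.3974
  3: x = 0.2628, y = 0.2389
  4: x = 0.2164, y = 0.1428
  5: x = 0.2627, y = 0.0864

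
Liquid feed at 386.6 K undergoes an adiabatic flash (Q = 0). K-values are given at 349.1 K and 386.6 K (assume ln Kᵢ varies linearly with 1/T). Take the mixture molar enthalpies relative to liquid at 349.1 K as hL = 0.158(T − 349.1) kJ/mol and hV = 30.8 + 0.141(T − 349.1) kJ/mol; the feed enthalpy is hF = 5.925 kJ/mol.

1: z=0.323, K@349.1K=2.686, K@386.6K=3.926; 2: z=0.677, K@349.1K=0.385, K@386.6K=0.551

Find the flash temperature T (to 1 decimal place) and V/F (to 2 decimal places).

Adiabatic flash: solve Rachford–Rice at each trial T, then check hF = ψ·hV(T) + (1−ψ)·hL(T).
  T = 349.1 K: K = (2.686, 0.385), RR gives ψ = 0.124, H_out = 3.809 kJ/mol
  T = 386.6 K: K = (3.926, 0.551), RR gives ψ = 0.488, H_out = 20.644 kJ/mol
  T = 367.9 K: K = (3.281, 0.465), RR gives ψ = 0.307, H_out = 12.325 kJ/mol
  T = 358.5 K: K = (2.976, 0.424), RR gives ψ = 0.218, H_out = 8.176 kJ/mol
  T = 353.8 K: K = (2.829, 0.404), RR gives ψ = 0.172, H_out = 6.033 kJ/mol
  T = 351.5 K: K = (2.759, 0.395), RR gives ψ = 0.149, H_out = 4.956 kJ/mol
Linear interpolation between T = 351.5 (H_out = 4.956) and T = 353.8 (H_out = 6.033) on hF = 5.925 gives T ≈ 353.6 K, at which ψ = 0.17.

T = 353.6 K, V/F = 0.17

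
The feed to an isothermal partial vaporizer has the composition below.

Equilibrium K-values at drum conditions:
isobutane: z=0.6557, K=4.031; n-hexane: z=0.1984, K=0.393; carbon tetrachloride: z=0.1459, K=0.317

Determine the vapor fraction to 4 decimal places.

ψ = 0.9072

Material balance + equilibrium reduce to Σ zᵢ(Kᵢ−1)/(1+ψ(Kᵢ−1)) = 0.
Feasibility: ΣzᵢKᵢ = 2.7673, Σzᵢ/Kᵢ = 1.1278 — both > 1, two phases present.
Newton–Raphson from ψ = 0.5:
  ψ = 0.5000: g = 0.46584, g' = -1.2596 → ψ = 0.8698
  ψ = 0.8698: g = 0.04590, g' = -1.1967 → ψ = 0.9082
  ψ = 0.9082: g = -0.00120, g' = -1.2628 → ψ = 0.9072
Converged at ψ = 0.9072.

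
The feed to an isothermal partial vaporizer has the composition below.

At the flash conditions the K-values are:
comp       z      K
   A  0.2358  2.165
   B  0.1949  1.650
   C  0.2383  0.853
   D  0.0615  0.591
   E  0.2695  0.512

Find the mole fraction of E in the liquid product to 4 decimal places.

Newton iteration, V/F⁰ = 0.39:
  V/F = 0.3900: g = 0.06043, g' = -0.3220 → V/F = 0.5777
  V/F = 0.5777: g = 0.00193, g' = -0.3061 → V/F = 0.5840
Converged at V/F = 0.5840.
Compositions from xᵢ = zᵢ/(1+V/F(Kᵢ−1)), yᵢ = Kᵢxᵢ:
  A: x = 0.1403, y = 0.3038
  B: x = 0.1413, y = 0.2331
  C: x = 0.2607, y = 0.2224
  D: x = 0.0808, y = 0.0478
  E: x = 0.3769, y = 0.1930

x_E = 0.3769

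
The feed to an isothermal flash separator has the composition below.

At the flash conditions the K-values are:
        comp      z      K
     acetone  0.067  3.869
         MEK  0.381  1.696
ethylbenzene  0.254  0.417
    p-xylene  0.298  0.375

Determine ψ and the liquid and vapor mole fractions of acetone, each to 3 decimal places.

Let ψ = V/F and solve Σ zᵢ(Kᵢ−1)/(1+ψ(Kᵢ−1)) = 0.
Check two-phase: ΣzᵢKᵢ = 1.123 > 1 and Σzᵢ/Kᵢ = 1.646 > 1, so g(0) = 0.123 > 0 and g(1) = -0.646 < 0.
Newton iteration, ψ⁰ = 0.33:
  ψ = 0.330: g = -0.1036, g' = -0.585 → ψ = 0.153
  ψ = 0.153: g = 0.0049, g' = -0.664 → ψ = 0.160
Converged at ψ = 0.160.
Compositions from xᵢ = zᵢ/(1+ψ(Kᵢ−1)), yᵢ = Kᵢxᵢ:
  acetone: x = 0.046, y = 0.178
  MEK: x = 0.343, y = 0.581
  ethylbenzene: x = 0.280, y = 0.117
  p-xylene: x = 0.331, y = 0.124

ψ = 0.160, x_acetone = 0.046, y_acetone = 0.178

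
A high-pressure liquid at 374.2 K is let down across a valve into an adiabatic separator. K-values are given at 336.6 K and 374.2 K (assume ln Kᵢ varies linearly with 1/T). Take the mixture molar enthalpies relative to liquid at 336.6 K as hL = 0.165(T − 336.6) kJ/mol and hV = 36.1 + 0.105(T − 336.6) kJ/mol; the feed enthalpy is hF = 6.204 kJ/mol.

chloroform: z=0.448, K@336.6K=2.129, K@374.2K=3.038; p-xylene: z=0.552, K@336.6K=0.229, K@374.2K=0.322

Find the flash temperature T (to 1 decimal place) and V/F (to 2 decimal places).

T = 341.9 K, V/F = 0.15

Adiabatic flash: solve Rachford–Rice at each trial T, then check hF = ψ·hV(T) + (1−ψ)·hL(T).
  T = 336.6 K: K = (2.129, 0.229), RR gives ψ = 0.092, H_out = 3.326 kJ/mol
  T = 374.2 K: K = (3.038, 0.322), RR gives ψ = 0.390, H_out = 19.400 kJ/mol
  T = 355.4 K: K = (2.567, 0.274), RR gives ψ = 0.265, H_out = 12.365 kJ/mol
  T = 346.0 K: K = (2.344, 0.251), RR gives ψ = 0.187, H_out = 8.212 kJ/mol
  T = 341.3 K: K = (2.235, 0.240), RR gives ψ = 0.143, H_out = 5.883 kJ/mol
  T = 343.6 K: K = (2.288, 0.245), RR gives ψ = 0.165, H_out = 7.048 kJ/mol
Linear interpolation between T = 341.3 (H_out = 5.883) and T = 343.6 (H_out = 7.048) on hF = 6.204 gives T ≈ 341.9 K, at which ψ = 0.15.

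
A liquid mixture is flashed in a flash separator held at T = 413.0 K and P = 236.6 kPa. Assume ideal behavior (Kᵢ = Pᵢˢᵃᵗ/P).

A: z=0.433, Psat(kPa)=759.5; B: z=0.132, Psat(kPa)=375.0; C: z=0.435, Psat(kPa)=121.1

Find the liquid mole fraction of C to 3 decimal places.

Raoult's law: Kᵢ = Pᵢˢᵃᵗ/P = Pᵢˢᵃᵗ/236.6.
  K_A = 759.5/236.6 = 3.21006, K_B = 375.0/236.6 = 1.58495, K_C = 121.1/236.6 = 0.51183
Material balance + equilibrium reduce to Σ zᵢ(Kᵢ−1)/(1+ψ(Kᵢ−1)) = 0.
g(0) = ΣzᵢKᵢ − 1 = 0.822 and g(1) = 1 − Σzᵢ/Kᵢ = -0.068, so a root lies in (0, 1).
Newton iteration, ψ⁰ = 0.34:
  ψ = 0.340: g = 0.3562, g' = -0.870 → ψ = 0.749
  ψ = 0.749: g = 0.0791, g' = -0.579 → ψ = 0.886
Converged at ψ = 0.886.
Compositions from xᵢ = zᵢ/(1+ψ(Kᵢ−1)), yᵢ = Kᵢxᵢ:
  A: x = 0.146, y = 0.470
  B: x = 0.087, y = 0.138
  C: x = 0.767, y = 0.392

x_C = 0.767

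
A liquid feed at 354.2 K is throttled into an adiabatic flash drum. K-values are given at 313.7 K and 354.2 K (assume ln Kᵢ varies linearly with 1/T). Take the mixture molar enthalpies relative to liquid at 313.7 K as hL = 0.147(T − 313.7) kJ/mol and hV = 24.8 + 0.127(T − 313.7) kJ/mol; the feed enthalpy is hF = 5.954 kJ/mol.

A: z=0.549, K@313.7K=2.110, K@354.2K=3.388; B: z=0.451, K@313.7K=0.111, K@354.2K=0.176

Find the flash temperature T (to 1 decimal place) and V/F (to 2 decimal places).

T = 315.4 K, V/F = 0.23

Adiabatic flash: solve Rachford–Rice at each trial T, then check hF = ψ·hV(T) + (1−ψ)·hL(T).
  T = 313.7 K: K = (2.110, 0.111), RR gives ψ = 0.211, H_out = 5.239 kJ/mol
  T = 354.2 K: K = (3.388, 0.176), RR gives ψ = 0.477, H_out = 17.406 kJ/mol
  T = 333.9 K: K = (2.711, 0.142), RR gives ψ = 0.376, H_out = 12.142 kJ/mol
  T = 323.8 K: K = (2.401, 0.126), RR gives ψ = 0.306, H_out = 9.015 kJ/mol
  T = 318.8 K: K = (2.255, 0.118), RR gives ψ = 0.263, H_out = 7.251 kJ/mol
  T = 316.2 K: K = (2.180, 0.115), RR gives ψ = 0.238, H_out = 6.256 kJ/mol
  T = 314.9 K: K = (2.144, 0.113), RR gives ψ = 0.224, H_out = 5.735 kJ/mol
Linear interpolation between T = 314.9 (H_out = 5.735) and T = 316.2 (H_out = 6.256) on hF = 5.954 gives T ≈ 315.4 K, at which ψ = 0.23.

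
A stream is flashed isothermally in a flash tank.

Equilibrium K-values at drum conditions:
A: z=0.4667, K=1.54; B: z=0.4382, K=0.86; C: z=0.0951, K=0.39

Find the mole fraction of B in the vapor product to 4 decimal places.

Rachford–Rice: g(ψ) = Σ zᵢ(Kᵢ−1)/(1+ψ(Kᵢ−1)) = 0.
g(0) = ΣzᵢKᵢ − 1 = 0.1327 and g(1) = 1 − Σzᵢ/Kᵢ = -0.0564, so a root lies in (0, 1).
Newton iteration, ψ⁰ = 0.5:
  ψ = 0.5000: g = 0.04900, g' = -0.1676 → ψ = 0.7924
  ψ = 0.7924: g = -0.00480, g' = -0.2102 → ψ = 0.7696
  ψ = 0.7696: g = -0.00007, g' = -0.2044 → ψ = 0.7693
Converged at ψ = 0.7693.
Compositions from xᵢ = zᵢ/(1+ψ(Kᵢ−1)), yᵢ = Kᵢxᵢ:
  A: x = 0.3297, y = 0.5078
  B: x = 0.4911, y = 0.4223
  C: x = 0.1792, y = 0.0699

y_B = 0.4223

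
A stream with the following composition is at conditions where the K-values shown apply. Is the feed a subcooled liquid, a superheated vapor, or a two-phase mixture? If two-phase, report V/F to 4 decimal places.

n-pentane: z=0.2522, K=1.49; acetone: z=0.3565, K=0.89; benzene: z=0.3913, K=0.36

subcooled liquid

ΣzᵢKᵢ = 0.8339; Σzᵢ/Kᵢ = 1.6568.
Since ΣzᵢKᵢ < 1 the mixture is below its bubble point — single liquid phase.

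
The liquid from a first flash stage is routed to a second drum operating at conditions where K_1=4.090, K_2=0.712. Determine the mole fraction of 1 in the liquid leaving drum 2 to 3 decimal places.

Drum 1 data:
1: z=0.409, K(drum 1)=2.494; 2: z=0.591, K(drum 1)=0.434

x_1 (drum 2) = 0.085

Drum 1:
Material balance + equilibrium reduce to Σ zᵢ(Kᵢ−1)/(1+ψ₁(Kᵢ−1)) = 0.
Check two-phase: ΣzᵢKᵢ = 1.277 > 1 and Σzᵢ/Kᵢ = 1.526 > 1, so g(0) = 0.277 > 0 and g(1) = -0.526 < 0.
Newton–Raphson from ψ₁ = 0.5:
  ψ₁ = 0.500: g = -0.1168, g' = -0.667 → ψ₁ = 0.325
  ψ₁ = 0.325: g = 0.0014, g' = -0.698 → ψ₁ = 0.327
Converged at ψ₁ = 0.327.
Drum-1 compositions:
  1: x = 0.275, y = 0.685
  2: x = 0.725, y = 0.315
Drum-2 feed = drum-1 liquid: z₂ = (0.2748, 0.7252).
Drum 2:
Let ψ₂ = V/F and solve Σ zᵢ(Kᵢ−1)/(1+ψ₂(Kᵢ−1)) = 0.
Check two-phase: ΣzᵢKᵢ = 1.640 > 1 and Σzᵢ/Kᵢ = 1.086 > 1, so g(0) = 0.640 > 0 and g(1) = -0.086 < 0.
Newton iteration, ψ₂⁰ = 0.5:
  ψ₂ = 0.500: g = 0.0896, g' = -0.487 → ψ₂ = 0.684
  ψ₂ = 0.684: g = 0.0126, g' = -0.364 → ψ₂ = 0.719
Converged at ψ₂ = 0.719.
  1: x = 0.085, y = 0.349
  2: x = 0.915, y = 0.651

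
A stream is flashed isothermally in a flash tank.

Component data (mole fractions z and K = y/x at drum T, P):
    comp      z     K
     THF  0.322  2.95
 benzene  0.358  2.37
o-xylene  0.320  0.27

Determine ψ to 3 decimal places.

ψ = 0.734

Let ψ = V/F and solve Σ zᵢ(Kᵢ−1)/(1+ψ(Kᵢ−1)) = 0.
g(0) = ΣzᵢKᵢ − 1 = 0.885 and g(1) = 1 − Σzᵢ/Kᵢ = -0.445, so a root lies in (0, 1).
Newton iteration, ψ⁰ = 0.63:
  ψ = 0.630: g = 0.1125, g' = -1.025 → ψ = 0.740
  ψ = 0.740: g = -0.0072, g' = -1.177 → ψ = 0.734
Converged at ψ = 0.734.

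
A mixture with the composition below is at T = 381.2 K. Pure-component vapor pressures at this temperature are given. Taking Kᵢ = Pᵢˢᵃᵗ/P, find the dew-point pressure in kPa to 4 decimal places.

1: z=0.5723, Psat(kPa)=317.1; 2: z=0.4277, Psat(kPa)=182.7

At the dew point ψ → 1, so Σzᵢ/Kᵢ = 1 with Kᵢ = Pᵢˢᵃᵗ/P ⇒ 1/P = Σzᵢ/Pᵢˢᵃᵗ.
1/P = 0.5723/317.1 + 0.4277/182.7 = 0.0041458 ⇒ P = 241.2086 kPa

Pdew = 241.2086 kPa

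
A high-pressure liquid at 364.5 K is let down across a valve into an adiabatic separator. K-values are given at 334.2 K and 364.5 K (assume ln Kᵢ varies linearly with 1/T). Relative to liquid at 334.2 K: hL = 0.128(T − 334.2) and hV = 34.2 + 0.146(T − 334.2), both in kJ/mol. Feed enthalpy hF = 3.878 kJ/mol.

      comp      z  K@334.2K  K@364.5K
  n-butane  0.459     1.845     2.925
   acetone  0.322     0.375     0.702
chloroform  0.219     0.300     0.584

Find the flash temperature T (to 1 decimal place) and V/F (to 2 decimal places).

Adiabatic flash: solve Rachford–Rice at each trial T, then check hF = ψ·hV(T) + (1−ψ)·hL(T).
  T = 334.2 K: K = (1.845, 0.375, 0.300), RR gives ψ = 0.060, H_out = 2.054 kJ/mol
  T = 364.5 K: K = (2.925, 0.702, 0.584), RR gives ψ = 1.000, H_out = 38.624 kJ/mol
  T = 349.4 K: K = (2.348, 0.521, 0.425), RR gives ψ = 0.482, H_out = 18.573 kJ/mol
  T = 341.8 K: K = (2.087, 0.443, 0.359), RR gives ψ = 0.278, H_out = 10.529 kJ/mol
  T = 338.0 K: K = (1.964, 0.408, 0.328), RR gives ψ = 0.174, H_out = 6.436 kJ/mol
  T = 336.1 K: K = (1.904, 0.391, 0.314), RR gives ψ = 0.118, H_out = 4.295 kJ/mol
Linear interpolation between T = 334.2 (H_out = 2.054) and T = 336.1 (H_out = 4.295) on hF = 3.878 gives T ≈ 335.7 K, at which ψ = 0.11.

T = 335.7 K, V/F = 0.11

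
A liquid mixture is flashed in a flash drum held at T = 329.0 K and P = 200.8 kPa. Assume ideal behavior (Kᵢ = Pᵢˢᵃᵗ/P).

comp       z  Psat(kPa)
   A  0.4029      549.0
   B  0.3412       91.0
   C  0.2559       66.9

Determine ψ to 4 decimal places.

ψ = 0.3275

Raoult's law: Kᵢ = Pᵢˢᵃᵗ/P = Pᵢˢᵃᵗ/200.8.
  K_A = 549.0/200.8 = 2.734064, K_B = 91.0/200.8 = 0.453187, K_C = 66.9/200.8 = 0.333167
Iterate (Newton) starting at ψ = 0.5:
  ψ = 0.5000: g = -0.13857, g' = -0.7969 → ψ = 0.3261
  ψ = 0.3261: g = 0.00115, g' = -0.8313 → ψ = 0.3275
Converged at ψ = 0.3275.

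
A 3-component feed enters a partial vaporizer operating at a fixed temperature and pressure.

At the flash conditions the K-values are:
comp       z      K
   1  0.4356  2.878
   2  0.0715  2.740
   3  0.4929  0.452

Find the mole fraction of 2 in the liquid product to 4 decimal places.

Rachford–Rice: g(ψ) = Σ zᵢ(Kᵢ−1)/(1+ψ(Kᵢ−1)) = 0.
g(0) = ΣzᵢKᵢ − 1 = 0.6724 and g(1) = 1 − Σzᵢ/Kᵢ = -0.2679, so a root lies in (0, 1).
Newton iteration, ψ⁰ = 0.36:
  ψ = 0.3600: g = 0.22808, g' = -0.8584 → ψ = 0.6257
  ψ = 0.6257: g = 0.02462, g' = -0.7172 → ψ = 0.6600
  ψ = 0.6600: g = 0.00002, g' = -0.7165 → ψ = 0.6601
Converged at ψ = 0.6601.
Compositions from xᵢ = zᵢ/(1+ψ(Kᵢ−1)), yᵢ = Kᵢxᵢ:
  1: x = 0.1945, y = 0.5598
  2: x = 0.0333, y = 0.0912
  3: x = 0.7722, y = 0.3490

x_2 = 0.0333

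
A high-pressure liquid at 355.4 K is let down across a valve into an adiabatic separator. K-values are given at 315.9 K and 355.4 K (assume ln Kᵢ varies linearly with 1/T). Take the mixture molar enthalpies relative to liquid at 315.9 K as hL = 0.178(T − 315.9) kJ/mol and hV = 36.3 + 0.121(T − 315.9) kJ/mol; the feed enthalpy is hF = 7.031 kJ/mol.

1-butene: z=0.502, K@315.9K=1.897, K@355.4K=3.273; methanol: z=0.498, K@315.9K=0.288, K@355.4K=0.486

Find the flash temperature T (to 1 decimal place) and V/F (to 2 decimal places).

T = 317.6 K, V/F = 0.19

Adiabatic flash: solve Rachford–Rice at each trial T, then check hF = ψ·hV(T) + (1−ψ)·hL(T).
  T = 315.9 K: K = (1.897, 0.288), RR gives ψ = 0.150, H_out = 5.440 kJ/mol
  T = 355.4 K: K = (3.273, 0.486), RR gives ψ = 0.758, H_out = 32.825 kJ/mol
  T = 335.6 K: K = (2.530, 0.380), RR gives ψ = 0.484, H_out = 20.526 kJ/mol
  T = 325.8 K: K = (2.202, 0.332), RR gives ψ = 0.338, H_out = 13.824 kJ/mol
  T = 320.9 K: K = (2.048, 0.310), RR gives ψ = 0.252, H_out = 9.971 kJ/mol
  T = 318.4 K: K = (1.972, 0.299), RR gives ψ = 0.203, H_out = 7.798 kJ/mol
  T = 317.1 K: K = (1.933, 0.293), RR gives ψ = 0.176, H_out = 6.598 kJ/mol
Linear interpolation between T = 317.1 (H_out = 6.598) and T = 318.4 (H_out = 7.798) on hF = 7.031 gives T ≈ 317.6 K, at which ψ = 0.19.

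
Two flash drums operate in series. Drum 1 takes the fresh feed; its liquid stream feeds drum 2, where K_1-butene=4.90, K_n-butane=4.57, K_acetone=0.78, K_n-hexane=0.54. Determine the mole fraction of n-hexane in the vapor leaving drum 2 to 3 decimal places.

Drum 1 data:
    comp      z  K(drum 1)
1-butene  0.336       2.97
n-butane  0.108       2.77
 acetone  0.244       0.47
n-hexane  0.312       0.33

y_n-hexane (drum 2) = 0.302

Drum 1:
Material balance + equilibrium reduce to Σ zᵢ(Kᵢ−1)/(1+ψ₁(Kᵢ−1)) = 0.
Feasibility: ΣzᵢKᵢ = 1.515, Σzᵢ/Kᵢ = 1.617 — both > 1, two phases present.
Iterate (Newton) starting at ψ₁ = 0.62:
  ψ₁ = 0.620: g = -0.1611, g' = -0.903 → ψ₁ = 0.442
  ψ₁ = 0.442: g = -0.0045, g' = -0.879 → ψ₁ = 0.437
Converged at ψ₁ = 0.437.
Drum-1 compositions:
  1-butene: x = 0.181, y = 0.537
  n-butane: x = 0.061, y = 0.169
  acetone: x = 0.317, y = 0.149
  n-hexane: x = 0.441, y = 0.146
Drum-2 feed = drum-1 liquid: z₂ = (0.1806, 0.0609, 0.3174, 0.4410).
Drum 2:
Rachford–Rice: g(ψ₂) = Σ zᵢ(Kᵢ−1)/(1+ψ₂(Kᵢ−1)) = 0.
g(0) = ΣzᵢKᵢ − 1 = 0.649 and g(1) = 1 − Σzᵢ/Kᵢ = -0.274, so a root lies in (0, 1).
Newton iteration, ψ₂⁰ = 0.5:
  ψ₂ = 0.500: g = -0.0250, g' = -0.593 → ψ₂ = 0.458
  ψ₂ = 0.458: g = 0.0009, g' = -0.635 → ψ₂ = 0.459
Converged at ψ₂ = 0.459.
  1-butene: x = 0.065, y = 0.317
  n-butane: x = 0.023, y = 0.105
  acetone: x = 0.353, y = 0.275
  n-hexane: x = 0.559, y = 0.302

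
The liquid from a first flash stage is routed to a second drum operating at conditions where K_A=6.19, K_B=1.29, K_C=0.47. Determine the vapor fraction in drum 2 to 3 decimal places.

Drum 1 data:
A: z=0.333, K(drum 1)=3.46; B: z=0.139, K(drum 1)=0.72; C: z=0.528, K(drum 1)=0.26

V/F (drum 2) = 0.359

Drum 1:
Rachford–Rice: g(ψ₁) = Σ zᵢ(Kᵢ−1)/(1+ψ₁(Kᵢ−1)) = 0.
g(0) = ΣzᵢKᵢ − 1 = 0.390 and g(1) = 1 − Σzᵢ/Kᵢ = -1.320, so a root lies in (0, 1).
Newton iteration, ψ₁⁰ = 0.5:
  ψ₁ = 0.500: g = -0.2981, g' = -1.148 → ψ₁ = 0.240
  ψ₁ = 0.240: g = -0.0023, g' = -1.236 → ψ₁ = 0.239
Converged at ψ₁ = 0.239.
Drum-1 compositions:
  A: x = 0.210, y = 0.726
  B: x = 0.149, y = 0.107
  C: x = 0.641, y = 0.167
Drum-2 feed = drum-1 liquid: z₂ = (0.2098, 0.1490, 0.6412).
Drum 2:
Iterate (Newton) starting at ψ₂ = 0.6:
  ψ₂ = 0.600: g = -0.1968, g' = -0.730 → ψ₂ = 0.331
  ψ₂ = 0.331: g = 0.0285, g' = -1.042 → ψ₂ = 0.358
  ψ₂ = 0.358: g = 0.0009, g' = -0.977 → ψ₂ = 0.359
Converged at ψ₂ = 0.359.
  A: x = 0.073, y = 0.454
  B: x = 0.135, y = 0.174
  C: x = 0.792, y = 0.372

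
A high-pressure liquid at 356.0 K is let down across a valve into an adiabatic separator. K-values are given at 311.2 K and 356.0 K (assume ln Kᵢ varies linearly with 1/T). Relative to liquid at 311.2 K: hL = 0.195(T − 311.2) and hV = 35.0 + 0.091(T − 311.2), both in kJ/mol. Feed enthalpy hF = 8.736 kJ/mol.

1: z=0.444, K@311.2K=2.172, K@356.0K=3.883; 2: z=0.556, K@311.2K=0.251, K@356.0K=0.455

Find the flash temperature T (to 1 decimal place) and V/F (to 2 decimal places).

Adiabatic flash: solve Rachford–Rice at each trial T, then check hF = ψ·hV(T) + (1−ψ)·hL(T).
  T = 311.2 K: K = (2.172, 0.251), RR gives ψ = 0.118, H_out = 4.144 kJ/mol
  T = 356.0 K: K = (3.883, 0.455), RR gives ψ = 0.622, H_out = 27.603 kJ/mol
  T = 333.6 K: K = (2.961, 0.345), RR gives ψ = 0.394, H_out = 17.244 kJ/mol
  T = 322.4 K: K = (2.550, 0.296), RR gives ψ = 0.272, H_out = 11.379 kJ/mol
  T = 316.8 K: K = (2.357, 0.273), RR gives ψ = 0.201, H_out = 8.003 kJ/mol
  T = 319.6 K: K = (2.452, 0.284), RR gives ψ = 0.237, H_out = 9.740 kJ/mol
  T = 318.2 K: K = (2.404, 0.279), RR gives ψ = 0.219, H_out = 8.885 kJ/mol
Linear interpolation between T = 316.8 (H_out = 8.003) and T = 318.2 (H_out = 8.885) on hF = 8.736 gives T ≈ 318.0 K, at which ψ = 0.22.

T = 318.0 K, V/F = 0.22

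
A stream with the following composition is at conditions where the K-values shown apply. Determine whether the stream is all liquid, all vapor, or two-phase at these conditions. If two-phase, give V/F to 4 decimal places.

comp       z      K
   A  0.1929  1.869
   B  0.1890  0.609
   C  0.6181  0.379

ΣzᵢKᵢ = 0.7099; Σzᵢ/Kᵢ = 2.0444.
Since ΣzᵢKᵢ < 1 the mixture is below its bubble point — single liquid phase.

all liquid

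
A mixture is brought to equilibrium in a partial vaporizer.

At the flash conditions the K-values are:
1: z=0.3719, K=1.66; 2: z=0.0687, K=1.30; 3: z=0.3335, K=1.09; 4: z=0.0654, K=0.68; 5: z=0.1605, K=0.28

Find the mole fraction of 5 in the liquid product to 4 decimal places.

Material balance + equilibrium reduce to Σ zᵢ(Kᵢ−1)/(1+ψ(Kᵢ−1)) = 0.
Check two-phase: ΣzᵢKᵢ = 1.1596 > 1 and Σzᵢ/Kᵢ = 1.2522 > 1, so g(0) = 0.1596 > 0 and g(1) = -0.2522 < 0.
Newton iteration, ψ⁰ = 0.46:
  ψ = 0.4600: g = 0.03789, g' = -0.2978 → ψ = 0.5872
  ψ = 0.5872: g = -0.00306, g' = -0.3510 → ψ = 0.5785
Converged at ψ = 0.5785.
Compositions from xᵢ = zᵢ/(1+ψ(Kᵢ−1)), yᵢ = Kᵢxᵢ:
  1: x = 0.2691, y = 0.4468
  2: x = 0.0585, y = 0.0761
  3: x = 0.3170, y = 0.3455
  4: x = 0.0803, y = 0.0546
  5: x = 0.2751, y = 0.0770

x_5 = 0.2751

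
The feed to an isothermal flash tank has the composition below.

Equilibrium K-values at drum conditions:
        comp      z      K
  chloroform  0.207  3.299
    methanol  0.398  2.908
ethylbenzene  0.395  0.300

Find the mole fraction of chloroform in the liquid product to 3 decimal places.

x_chloroform = 0.081

Rachford–Rice: g(V/F) = Σ zᵢ(Kᵢ−1)/(1+V/F(Kᵢ−1)) = 0.
g(0) = ΣzᵢKᵢ − 1 = 0.959 and g(1) = 1 − Σzᵢ/Kᵢ = -0.516, so a root lies in (0, 1).
Newton iteration, V/F⁰ = 0.5:
  V/F = 0.500: g = 0.1846, g' = -1.074 → V/F = 0.672
  V/F = 0.672: g = -0.0022, g' = -1.137 → V/F = 0.670
Converged at V/F = 0.670.
Compositions from xᵢ = zᵢ/(1+V/F(Kᵢ−1)), yᵢ = Kᵢxᵢ:
  chloroform: x = 0.081, y = 0.269
  methanol: x = 0.175, y = 0.508
  ethylbenzene: x = 0.744, y = 0.223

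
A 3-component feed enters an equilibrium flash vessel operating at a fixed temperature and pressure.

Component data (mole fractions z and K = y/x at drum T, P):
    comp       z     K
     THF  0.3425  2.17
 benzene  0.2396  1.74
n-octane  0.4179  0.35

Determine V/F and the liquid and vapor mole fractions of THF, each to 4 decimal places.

V/F = 0.4684, x_THF = 0.2213, y_THF = 0.4801

Rachford–Rice: g(V/F) = Σ zᵢ(Kᵢ−1)/(1+V/F(Kᵢ−1)) = 0.
g(0) = ΣzᵢKᵢ − 1 = 0.3064 and g(1) = 1 − Σzᵢ/Kᵢ = -0.4895, so a root lies in (0, 1).
Iterate (Newton) starting at V/F = 0.5:
  V/F = 0.5000: g = -0.02018, g' = -0.6440 → V/F = 0.4687
  V/F = 0.4687: g = -0.00018, g' = -0.6331 → V/F = 0.4684
Converged at V/F = 0.4684.
Compositions from xᵢ = zᵢ/(1+V/F(Kᵢ−1)), yᵢ = Kᵢxᵢ:
  THF: x = 0.2213, y = 0.4801
  benzene: x = 0.1779, y = 0.3096
  n-octane: x = 0.6008, y = 0.2103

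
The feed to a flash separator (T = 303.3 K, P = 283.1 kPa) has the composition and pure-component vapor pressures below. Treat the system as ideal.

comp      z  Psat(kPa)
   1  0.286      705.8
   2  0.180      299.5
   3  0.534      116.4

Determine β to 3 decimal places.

Raoult's law: Kᵢ = Pᵢˢᵃᵗ/P = Pᵢˢᵃᵗ/283.1.
  K_1 = 705.8/283.1 = 2.49311, K_2 = 299.5/283.1 = 1.05793, K_3 = 116.4/283.1 = 0.41116
Let β = V/F and solve Σ zᵢ(Kᵢ−1)/(1+β(Kᵢ−1)) = 0.
Check two-phase: ΣzᵢKᵢ = 1.123 > 1 and Σzᵢ/Kᵢ = 1.584 > 1, so g(0) = 0.123 > 0 and g(1) = -0.584 < 0.
Newton–Raphson from β = 0.63:
  β = 0.630: g = -0.2698, g' = -0.638 → β = 0.207
  β = 0.207: g = -0.0216, g' = -0.613 → β = 0.172
Converged at β = 0.172.

β = 0.172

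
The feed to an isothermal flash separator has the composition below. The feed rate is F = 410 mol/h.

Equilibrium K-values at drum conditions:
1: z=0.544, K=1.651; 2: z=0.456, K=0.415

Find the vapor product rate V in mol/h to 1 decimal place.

V = 94.1 mol/h

Rachford–Rice: g(V/F) = Σ zᵢ(Kᵢ−1)/(1+V/F(Kᵢ−1)) = 0.
g(0) = ΣzᵢKᵢ − 1 = 0.087 and g(1) = 1 − Σzᵢ/Kᵢ = -0.428, so a root lies in (0, 1).
Newton–Raphson from V/F = 0.5:
  V/F = 0.500: g = -0.1099, g' = -0.443 → V/F = 0.252
  V/F = 0.252: g = -0.0086, g' = -0.385 → V/F = 0.230
  V/F = 0.230: g = -0.0000, g' = -0.383 → V/F = 0.229
Converged at V/F = 0.229.
Then V = V/F·F = 0.2295·410 = 94.1 mol/h and L = F − V = 315.9 mol/h.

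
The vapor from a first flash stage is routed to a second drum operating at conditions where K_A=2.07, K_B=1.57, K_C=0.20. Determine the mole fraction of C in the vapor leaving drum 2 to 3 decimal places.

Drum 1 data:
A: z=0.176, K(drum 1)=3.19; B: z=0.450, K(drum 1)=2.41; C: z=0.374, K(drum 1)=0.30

Drum 1:
Rachford–Rice: g(ψ₁) = Σ zᵢ(Kᵢ−1)/(1+ψ₁(Kᵢ−1)) = 0.
Feasibility: ΣzᵢKᵢ = 1.758, Σzᵢ/Kᵢ = 1.489 — both > 1, two phases present.
Newton iteration, ψ₁⁰ = 0.5:
  ψ₁ = 0.500: g = 0.1534, g' = -0.934 → ψ₁ = 0.664
  ψ₁ = 0.664: g = -0.0046, g' = -1.019 → ψ₁ = 0.660
Converged at ψ₁ = 0.660.
Drum-1 compositions:
  A: x = 0.072, y = 0.230
  B: x = 0.233, y = 0.562
  C: x = 0.695, y = 0.208
Drum-2 feed = drum-1 vapor: z₂ = (0.2297, 0.5619, 0.2085).
Drum 2:
Let ψ₂ = V/F and solve Σ zᵢ(Kᵢ−1)/(1+ψ₂(Kᵢ−1)) = 0.
Feasibility: ΣzᵢKᵢ = 1.399, Σzᵢ/Kᵢ = 1.511 — both > 1, two phases present.
Newton–Raphson from ψ₂ = 0.5:
  ψ₂ = 0.500: g = 0.1314, g' = -0.593 → ψ₂ = 0.722
  ψ₂ = 0.722: g = -0.0290, g' = -0.922 → ψ₂ = 0.690
  ψ₂ = 0.690: g = -0.0012, g' = -0.846 → ψ₂ = 0.689
Converged at ψ₂ = 0.689.
  A: x = 0.132, y = 0.274
  B: x = 0.403, y = 0.633
  C: x = 0.464, y = 0.093

y_C (drum 2) = 0.093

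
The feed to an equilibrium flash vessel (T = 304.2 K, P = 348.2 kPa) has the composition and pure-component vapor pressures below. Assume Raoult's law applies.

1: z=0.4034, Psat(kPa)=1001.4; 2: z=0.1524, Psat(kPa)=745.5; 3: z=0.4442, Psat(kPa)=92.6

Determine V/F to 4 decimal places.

Raoult's law: Kᵢ = Pᵢˢᵃᵗ/P = Pᵢˢᵃᵗ/348.2.
  K_1 = 1001.4/348.2 = 2.875933, K_2 = 745.5/348.2 = 2.141011, K_3 = 92.6/348.2 = 0.265939
Rachford–Rice: g(V/F) = Σ zᵢ(Kᵢ−1)/(1+V/F(Kᵢ−1)) = 0.
Check two-phase: ΣzᵢKᵢ = 1.6046 > 1 and Σzᵢ/Kᵢ = 1.8818 > 1, so g(0) = 0.6046 > 0 and g(1) = -0.8818 < 0.
Newton iteration, V/F⁰ = 0.58:
  V/F = 0.5800: g = -0.10076, g' = -1.1233 → V/F = 0.4903
  V/F = 0.4903: g = -0.00371, g' = -1.0510 → V/F = 0.4868
Converged at V/F = 0.4868.

V/F = 0.4868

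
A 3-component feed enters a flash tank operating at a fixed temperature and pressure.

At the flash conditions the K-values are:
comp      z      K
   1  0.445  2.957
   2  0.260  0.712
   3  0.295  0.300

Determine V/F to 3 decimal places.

Iterate (Newton) starting at V/F = 0.5:
  V/F = 0.500: g = 0.0350, g' = -0.807 → V/F = 0.543
Converged at V/F = 0.543.

V/F = 0.543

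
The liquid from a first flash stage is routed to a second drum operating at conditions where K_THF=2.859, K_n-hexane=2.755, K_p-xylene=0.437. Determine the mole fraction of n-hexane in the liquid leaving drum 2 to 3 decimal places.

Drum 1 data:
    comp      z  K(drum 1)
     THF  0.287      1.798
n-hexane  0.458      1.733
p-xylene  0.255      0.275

x_n-hexane (drum 2) = 0.150

Drum 1:
Rachford–Rice: g(ψ₁) = Σ zᵢ(Kᵢ−1)/(1+ψ₁(Kᵢ−1)) = 0.
g(0) = ΣzᵢKᵢ − 1 = 0.380 and g(1) = 1 − Σzᵢ/Kᵢ = -0.351, so a root lies in (0, 1).
Newton iteration, ψ₁⁰ = 0.5:
  ψ₁ = 0.500: g = 0.1194, g' = -0.555 → ψ₁ = 0.715
  ψ₁ = 0.715: g = -0.0178, g' = -0.758 → ψ₁ = 0.692
  ψ₁ = 0.692: g = -0.0004, g' = -0.723 → ψ₁ = 0.691
Converged at ψ₁ = 0.691.
Drum-1 compositions:
  THF: x = 0.185, y = 0.333
  n-hexane: x = 0.304, y = 0.527
  p-xylene: x = 0.511, y = 0.141
Drum-2 feed = drum-1 liquid: z₂ = (0.1850, 0.3040, 0.5110).
Drum 2:
Rachford–Rice: g(ψ₂) = Σ zᵢ(Kᵢ−1)/(1+ψ₂(Kᵢ−1)) = 0.
g(0) = ΣzᵢKᵢ − 1 = 0.590 and g(1) = 1 − Σzᵢ/Kᵢ = -0.344, so a root lies in (0, 1).
Newton iteration, ψ₂⁰ = 0.5:
  ψ₂ = 0.500: g = 0.0620, g' = -0.751 → ψ₂ = 0.583
  ψ₂ = 0.583: g = 0.0008, g' = -0.735 → ψ₂ = 0.584
Converged at ψ₂ = 0.584.
  THF: x = 0.089, y = 0.254
  n-hexane: x = 0.150, y = 0.414
  p-xylene: x = 0.761, y = 0.333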